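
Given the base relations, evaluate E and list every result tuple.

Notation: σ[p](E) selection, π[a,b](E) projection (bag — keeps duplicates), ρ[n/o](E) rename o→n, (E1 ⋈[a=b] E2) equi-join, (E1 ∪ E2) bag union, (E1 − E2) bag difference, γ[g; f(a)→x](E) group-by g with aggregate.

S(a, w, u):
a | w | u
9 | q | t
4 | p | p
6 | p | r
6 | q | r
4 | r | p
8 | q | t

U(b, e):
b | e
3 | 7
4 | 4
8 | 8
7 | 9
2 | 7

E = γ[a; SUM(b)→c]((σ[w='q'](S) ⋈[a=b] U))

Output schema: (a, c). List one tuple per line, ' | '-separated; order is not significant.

Per-node cardinality:
  S → 6
  σ[w='q'](S) → 3
  U → 5
  (σ[w='q'](S) ⋈[a=b] U) → 1
  γ[a; SUM(b)→c]((σ[w='q'](S) ⋈[a=b] U)) → 1

== RESULT ==
a | c
8 | 8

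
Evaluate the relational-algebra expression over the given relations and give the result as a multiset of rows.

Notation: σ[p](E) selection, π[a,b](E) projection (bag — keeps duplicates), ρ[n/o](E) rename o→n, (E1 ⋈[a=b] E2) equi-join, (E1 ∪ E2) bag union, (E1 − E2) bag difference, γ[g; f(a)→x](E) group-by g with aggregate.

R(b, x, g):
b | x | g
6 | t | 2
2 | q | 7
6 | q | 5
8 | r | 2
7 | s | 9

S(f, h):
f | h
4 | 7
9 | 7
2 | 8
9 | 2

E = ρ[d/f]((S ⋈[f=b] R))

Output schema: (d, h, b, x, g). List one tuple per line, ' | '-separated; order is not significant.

Per-node cardinality:
  S → 4
  R → 5
  (S ⋈[f=b] R) → 1
  ρ[d/f]((S ⋈[f=b] R)) → 1

== RESULT ==
d | h | b | x | g
2 | 8 | 2 | q | 7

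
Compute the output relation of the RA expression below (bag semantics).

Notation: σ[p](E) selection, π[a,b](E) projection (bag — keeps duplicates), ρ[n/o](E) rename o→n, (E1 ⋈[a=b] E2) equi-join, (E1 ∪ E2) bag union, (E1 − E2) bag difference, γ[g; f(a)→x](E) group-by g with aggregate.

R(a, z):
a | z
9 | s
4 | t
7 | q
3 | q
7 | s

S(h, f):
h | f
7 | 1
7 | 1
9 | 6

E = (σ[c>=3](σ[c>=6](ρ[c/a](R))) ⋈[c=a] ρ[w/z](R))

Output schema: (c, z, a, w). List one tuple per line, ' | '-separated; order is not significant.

Per-node cardinality:
  R → 5
  ρ[c/a](R) → 5
  σ[c>=6](ρ[c/a](R)) → 3
  σ[c>=3](σ[c>=6](ρ[c/a](R))) → 3
  R → 5
  ρ[w/z](R) → 5
  (σ[c>=3](σ[c>=6](ρ[c/a](R))) ⋈[c=a] ρ[w/z](R)) → 5

== RESULT ==
c | z | a | w
7 | q | 7 | q
7 | q | 7 | s
7 | s | 7 | q
7 | s | 7 | s
9 | s | 9 | s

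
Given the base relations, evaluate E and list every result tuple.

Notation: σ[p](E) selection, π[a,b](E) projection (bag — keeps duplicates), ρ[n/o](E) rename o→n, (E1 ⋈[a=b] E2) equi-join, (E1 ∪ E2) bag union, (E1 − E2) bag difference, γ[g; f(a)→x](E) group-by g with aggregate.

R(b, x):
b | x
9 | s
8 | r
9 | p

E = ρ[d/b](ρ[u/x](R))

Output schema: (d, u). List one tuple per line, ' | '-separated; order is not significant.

Per-node cardinality:
  R → 3
  ρ[u/x](R) → 3
  ρ[d/b](ρ[u/x](R)) → 3

== RESULT ==
d | u
8 | r
9 | p
9 | s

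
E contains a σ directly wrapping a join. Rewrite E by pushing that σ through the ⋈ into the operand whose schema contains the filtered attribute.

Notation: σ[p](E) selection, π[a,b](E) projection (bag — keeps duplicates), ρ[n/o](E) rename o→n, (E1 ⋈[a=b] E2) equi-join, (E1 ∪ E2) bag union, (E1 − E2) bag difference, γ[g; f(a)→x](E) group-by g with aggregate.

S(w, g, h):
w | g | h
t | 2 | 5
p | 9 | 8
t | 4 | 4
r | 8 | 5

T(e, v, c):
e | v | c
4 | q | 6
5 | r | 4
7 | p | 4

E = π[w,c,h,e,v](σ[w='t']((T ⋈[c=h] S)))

σ filters on w, owned by the right side.
E' = π[w,c,h,e,v]((T ⋈[c=h] σ[w='t'](S)))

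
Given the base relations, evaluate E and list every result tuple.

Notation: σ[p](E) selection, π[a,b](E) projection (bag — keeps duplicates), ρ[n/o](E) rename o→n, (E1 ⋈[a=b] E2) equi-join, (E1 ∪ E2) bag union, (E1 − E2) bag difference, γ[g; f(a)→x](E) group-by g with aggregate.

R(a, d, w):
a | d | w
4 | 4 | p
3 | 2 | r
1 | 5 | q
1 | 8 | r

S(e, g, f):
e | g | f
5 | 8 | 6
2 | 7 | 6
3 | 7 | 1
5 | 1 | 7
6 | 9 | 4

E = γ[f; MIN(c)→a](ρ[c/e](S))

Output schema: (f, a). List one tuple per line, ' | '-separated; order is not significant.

Subexpression sizes:
  S → 5
  ρ[c/e](S) → 5
  γ[f; MIN(c)→a](ρ[c/e](S)) → 4

== RESULT ==
f | a
1 | 3
4 | 6
6 | 2
7 | 5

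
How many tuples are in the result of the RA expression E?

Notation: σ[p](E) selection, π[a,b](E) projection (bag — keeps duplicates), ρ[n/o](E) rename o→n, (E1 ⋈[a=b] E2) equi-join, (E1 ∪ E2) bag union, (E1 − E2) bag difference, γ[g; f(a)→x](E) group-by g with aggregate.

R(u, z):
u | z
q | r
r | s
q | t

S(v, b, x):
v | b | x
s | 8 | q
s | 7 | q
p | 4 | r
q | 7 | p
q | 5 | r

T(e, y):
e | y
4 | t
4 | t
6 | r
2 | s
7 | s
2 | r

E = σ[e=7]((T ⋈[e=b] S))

Row counts bottom-up:
  T → 6
  S → 5
  (T ⋈[e=b] S) → 4
  σ[e=7]((T ⋈[e=b] S)) → 2

|E| = 2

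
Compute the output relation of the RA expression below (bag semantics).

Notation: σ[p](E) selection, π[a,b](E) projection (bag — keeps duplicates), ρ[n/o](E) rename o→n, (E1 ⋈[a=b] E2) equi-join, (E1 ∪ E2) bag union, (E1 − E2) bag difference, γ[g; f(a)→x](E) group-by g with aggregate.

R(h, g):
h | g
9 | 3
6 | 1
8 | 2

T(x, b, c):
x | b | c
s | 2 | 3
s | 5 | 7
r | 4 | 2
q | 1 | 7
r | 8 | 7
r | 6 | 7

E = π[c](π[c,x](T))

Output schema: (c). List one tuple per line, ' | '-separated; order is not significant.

Per-node cardinality:
  T → 6
  π[c,x](T) → 6
  π[c](π[c,x](T)) → 6

== RESULT ==
c
2
3
7
7
7
7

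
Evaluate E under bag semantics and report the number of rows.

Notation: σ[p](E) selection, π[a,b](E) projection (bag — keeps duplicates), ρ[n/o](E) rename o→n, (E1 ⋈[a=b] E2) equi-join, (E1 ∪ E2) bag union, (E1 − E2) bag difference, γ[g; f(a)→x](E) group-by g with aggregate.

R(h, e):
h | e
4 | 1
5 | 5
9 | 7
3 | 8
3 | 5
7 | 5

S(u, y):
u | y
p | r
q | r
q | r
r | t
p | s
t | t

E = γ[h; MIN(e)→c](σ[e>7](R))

Row counts bottom-up:
  R → 6
  σ[e>7](R) → 1
  γ[h; MIN(e)→c](σ[e>7](R)) → 1

|E| = 1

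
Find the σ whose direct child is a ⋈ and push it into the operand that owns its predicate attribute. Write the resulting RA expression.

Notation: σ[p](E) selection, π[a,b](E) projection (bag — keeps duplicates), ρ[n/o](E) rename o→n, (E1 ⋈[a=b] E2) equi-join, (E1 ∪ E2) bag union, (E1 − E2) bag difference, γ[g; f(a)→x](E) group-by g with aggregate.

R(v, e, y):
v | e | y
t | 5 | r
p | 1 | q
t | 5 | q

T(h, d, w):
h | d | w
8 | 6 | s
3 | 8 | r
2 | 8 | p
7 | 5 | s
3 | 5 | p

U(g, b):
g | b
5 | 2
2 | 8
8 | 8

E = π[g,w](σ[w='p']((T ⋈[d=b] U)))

σ filters on w, owned by the left side.
E' = π[g,w]((σ[w='p'](T) ⋈[d=b] U))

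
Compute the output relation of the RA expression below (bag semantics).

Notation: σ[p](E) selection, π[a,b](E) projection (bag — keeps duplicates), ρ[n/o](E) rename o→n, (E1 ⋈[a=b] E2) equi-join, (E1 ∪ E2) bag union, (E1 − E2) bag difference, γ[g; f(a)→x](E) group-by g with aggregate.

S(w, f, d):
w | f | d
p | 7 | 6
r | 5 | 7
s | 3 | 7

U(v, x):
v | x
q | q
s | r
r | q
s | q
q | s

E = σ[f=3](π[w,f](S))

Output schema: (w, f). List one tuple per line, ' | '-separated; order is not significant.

Row counts bottom-up:
  S → 3
  π[w,f](S) → 3
  σ[f=3](π[w,f](S)) → 1

== RESULT ==
w | f
s | 3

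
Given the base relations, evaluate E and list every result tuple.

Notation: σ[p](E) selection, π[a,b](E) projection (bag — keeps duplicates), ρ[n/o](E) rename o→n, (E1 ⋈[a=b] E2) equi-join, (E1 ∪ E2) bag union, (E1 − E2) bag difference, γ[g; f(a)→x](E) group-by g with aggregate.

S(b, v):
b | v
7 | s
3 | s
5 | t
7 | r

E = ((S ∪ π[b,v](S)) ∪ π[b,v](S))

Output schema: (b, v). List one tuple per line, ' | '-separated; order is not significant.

Stepwise |·|:
  S → 4
  S → 4
  π[b,v](S) → 4
  (S ∪ π[b,v](S)) → 8
  S → 4
  π[b,v](S) → 4
  ((S ∪ π[b,v](S)) ∪ π[b,v](S)) → 12

== RESULT ==
b | v
3 | s
3 | s
3 | s
5 | t
5 | t
5 | t
7 | r
7 | r
7 | r
7 | s
7 | s
7 | s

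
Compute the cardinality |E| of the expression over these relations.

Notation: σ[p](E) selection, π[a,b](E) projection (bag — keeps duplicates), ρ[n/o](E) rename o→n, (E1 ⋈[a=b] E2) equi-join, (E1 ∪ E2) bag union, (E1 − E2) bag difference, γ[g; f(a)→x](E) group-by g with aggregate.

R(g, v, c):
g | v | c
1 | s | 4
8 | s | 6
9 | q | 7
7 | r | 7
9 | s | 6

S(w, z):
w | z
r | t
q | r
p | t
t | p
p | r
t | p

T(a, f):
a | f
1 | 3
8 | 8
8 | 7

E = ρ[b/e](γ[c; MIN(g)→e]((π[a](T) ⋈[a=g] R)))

Stepwise |·|:
  T → 3
  π[a](T) → 3
  R → 5
  (π[a](T) ⋈[a=g] R) → 3
  γ[c; MIN(g)→e]((π[a](T) ⋈[a=g] R)) → 2
  ρ[b/e](γ[c; MIN(g)→e]((π[a](T) ⋈[a=g] R))) → 2

|E| = 2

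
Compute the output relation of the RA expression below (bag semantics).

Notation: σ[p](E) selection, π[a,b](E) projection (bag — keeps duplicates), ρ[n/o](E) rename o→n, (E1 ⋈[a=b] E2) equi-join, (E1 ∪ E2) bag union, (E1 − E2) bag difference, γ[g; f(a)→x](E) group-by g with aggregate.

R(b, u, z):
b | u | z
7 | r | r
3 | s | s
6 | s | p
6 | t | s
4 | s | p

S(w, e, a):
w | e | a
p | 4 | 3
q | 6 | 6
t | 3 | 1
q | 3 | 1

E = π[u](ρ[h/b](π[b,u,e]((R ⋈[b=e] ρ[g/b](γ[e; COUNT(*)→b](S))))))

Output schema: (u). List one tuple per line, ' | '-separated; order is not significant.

Row counts bottom-up:
  R → 5
  S → 4
  γ[e; COUNT(*)→b](S) → 3
  ρ[g/b](γ[e; COUNT(*)→b](S)) → 3
  (R ⋈[b=e] ρ[g/b](γ[e; COUNT(*)→b](S))) → 4
  π[b,u,e]((R ⋈[b=e] ρ[g/b](γ[e; COUNT(*)→b](S)))) → 4
  ρ[h/b](π[b,u,e]((R ⋈[b=e] ρ[g/b](γ[e; COUNT(*)→b](S))))) → 4
  π[u](ρ[h/b](π[b,u,e]((R ⋈[b=e] ρ[g/b](γ[e; COUNT(*)→b](S)))))) → 4

== RESULT ==
u
s
s
s
t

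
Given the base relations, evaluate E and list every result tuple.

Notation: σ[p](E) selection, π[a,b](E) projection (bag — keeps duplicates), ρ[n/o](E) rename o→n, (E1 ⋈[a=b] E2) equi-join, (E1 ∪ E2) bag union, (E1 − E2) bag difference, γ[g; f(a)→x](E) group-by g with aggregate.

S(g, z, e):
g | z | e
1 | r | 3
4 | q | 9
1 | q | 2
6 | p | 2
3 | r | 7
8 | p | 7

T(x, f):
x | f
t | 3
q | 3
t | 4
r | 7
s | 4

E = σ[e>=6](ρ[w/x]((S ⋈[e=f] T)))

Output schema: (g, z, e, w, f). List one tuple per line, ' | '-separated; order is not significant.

Per-node cardinality:
  S → 6
  T → 5
  (S ⋈[e=f] T) → 4
  ρ[w/x]((S ⋈[e=f] T)) → 4
  σ[e>=6](ρ[w/x]((S ⋈[e=f] T))) → 2

== RESULT ==
g | z | e | w | f
3 | r | 7 | r | 7
8 | p | 7 | r | 7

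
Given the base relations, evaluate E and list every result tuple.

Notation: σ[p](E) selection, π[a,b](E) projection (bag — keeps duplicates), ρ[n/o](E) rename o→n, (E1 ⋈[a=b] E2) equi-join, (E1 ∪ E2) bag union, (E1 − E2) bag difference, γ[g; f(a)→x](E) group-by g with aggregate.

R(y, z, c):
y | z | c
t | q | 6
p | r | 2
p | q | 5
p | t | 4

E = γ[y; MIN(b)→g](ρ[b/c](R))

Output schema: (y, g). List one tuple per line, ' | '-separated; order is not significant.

Per-node cardinality:
  R → 4
  ρ[b/c](R) → 4
  γ[y; MIN(b)→g](ρ[b/c](R)) → 2

== RESULT ==
y | g
p | 2
t | 6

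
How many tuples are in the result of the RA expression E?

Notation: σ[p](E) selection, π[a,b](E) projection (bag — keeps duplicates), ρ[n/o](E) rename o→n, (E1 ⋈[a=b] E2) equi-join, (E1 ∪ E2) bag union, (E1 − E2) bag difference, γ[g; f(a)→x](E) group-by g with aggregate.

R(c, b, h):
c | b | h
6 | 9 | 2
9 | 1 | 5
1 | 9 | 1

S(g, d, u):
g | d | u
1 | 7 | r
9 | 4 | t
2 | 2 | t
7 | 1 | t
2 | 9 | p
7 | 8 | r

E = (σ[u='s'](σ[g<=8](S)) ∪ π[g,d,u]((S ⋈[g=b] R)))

Row counts bottom-up:
  S → 6
  σ[g<=8](S) → 5
  σ[u='s'](σ[g<=8](S)) → 0
  S → 6
  R → 3
  (S ⋈[g=b] R) → 3
  π[g,d,u]((S ⋈[g=b] R)) → 3
  (σ[u='s'](σ[g<=8](S)) ∪ π[g,d,u]((S ⋈[g=b] R))) → 3

|E| = 3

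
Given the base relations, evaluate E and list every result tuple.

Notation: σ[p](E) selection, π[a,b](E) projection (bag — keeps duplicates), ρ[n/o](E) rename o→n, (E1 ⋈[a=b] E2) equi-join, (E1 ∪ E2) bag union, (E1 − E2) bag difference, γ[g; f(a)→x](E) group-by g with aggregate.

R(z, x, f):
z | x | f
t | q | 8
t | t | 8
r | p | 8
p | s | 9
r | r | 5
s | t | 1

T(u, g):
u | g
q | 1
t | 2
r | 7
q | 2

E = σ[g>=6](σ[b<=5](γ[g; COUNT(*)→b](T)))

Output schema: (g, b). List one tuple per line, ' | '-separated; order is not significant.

Row counts bottom-up:
  T → 4
  γ[g; COUNT(*)→b](T) → 3
  σ[b<=5](γ[g; COUNT(*)→b](T)) → 3
  σ[g>=6](σ[b<=5](γ[g; COUNT(*)→b](T))) → 1

== RESULT ==
g | b
7 | 1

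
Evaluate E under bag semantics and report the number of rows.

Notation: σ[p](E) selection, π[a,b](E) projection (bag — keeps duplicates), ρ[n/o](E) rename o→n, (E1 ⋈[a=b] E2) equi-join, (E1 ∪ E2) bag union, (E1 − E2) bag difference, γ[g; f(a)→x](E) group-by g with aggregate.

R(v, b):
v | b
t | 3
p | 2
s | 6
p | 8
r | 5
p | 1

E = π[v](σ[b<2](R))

Row counts bottom-up:
  R → 6
  σ[b<2](R) → 1
  π[v](σ[b<2](R)) → 1

|E| = 1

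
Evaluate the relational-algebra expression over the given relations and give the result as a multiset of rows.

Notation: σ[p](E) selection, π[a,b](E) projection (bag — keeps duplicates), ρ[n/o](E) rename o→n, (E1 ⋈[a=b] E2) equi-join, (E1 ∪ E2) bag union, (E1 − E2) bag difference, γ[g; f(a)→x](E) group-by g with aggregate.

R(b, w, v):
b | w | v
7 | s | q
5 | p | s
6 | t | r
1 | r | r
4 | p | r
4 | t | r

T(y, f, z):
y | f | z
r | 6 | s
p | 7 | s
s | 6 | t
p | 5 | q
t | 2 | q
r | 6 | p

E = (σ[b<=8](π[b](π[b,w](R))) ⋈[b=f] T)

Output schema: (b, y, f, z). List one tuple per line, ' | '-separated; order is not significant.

Per-node cardinality:
  R → 6
  π[b,w](R) → 6
  π[b](π[b,w](R)) → 6
  σ[b<=8](π[b](π[b,w](R))) → 6
  T → 6
  (σ[b<=8](π[b](π[b,w](R))) ⋈[b=f] T) → 5

== RESULT ==
b | y | f | z
5 | p | 5 | q
6 | r | 6 | p
6 | r | 6 | s
6 | s | 6 | t
7 | p | 7 | s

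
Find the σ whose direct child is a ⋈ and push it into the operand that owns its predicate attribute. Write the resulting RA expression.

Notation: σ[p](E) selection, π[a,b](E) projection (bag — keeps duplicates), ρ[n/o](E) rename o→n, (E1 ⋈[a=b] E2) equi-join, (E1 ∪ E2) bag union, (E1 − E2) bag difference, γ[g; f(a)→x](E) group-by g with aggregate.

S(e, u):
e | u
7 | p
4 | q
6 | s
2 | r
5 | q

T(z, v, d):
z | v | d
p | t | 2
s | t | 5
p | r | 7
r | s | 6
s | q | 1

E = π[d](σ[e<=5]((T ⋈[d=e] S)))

σ filters on e, owned by the right side.
E' = π[d]((T ⋈[d=e] σ[e<=5](S)))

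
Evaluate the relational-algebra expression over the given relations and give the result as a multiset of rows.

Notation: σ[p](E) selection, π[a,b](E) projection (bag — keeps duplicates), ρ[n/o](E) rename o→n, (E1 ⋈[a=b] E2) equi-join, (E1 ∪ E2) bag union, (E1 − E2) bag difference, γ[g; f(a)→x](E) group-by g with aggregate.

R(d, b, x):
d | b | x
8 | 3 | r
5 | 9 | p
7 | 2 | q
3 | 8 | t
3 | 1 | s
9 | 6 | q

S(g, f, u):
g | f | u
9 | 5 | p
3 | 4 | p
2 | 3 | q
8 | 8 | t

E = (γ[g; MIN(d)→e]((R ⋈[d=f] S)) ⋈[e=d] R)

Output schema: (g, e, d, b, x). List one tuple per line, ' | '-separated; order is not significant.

Subexpression sizes:
  R → 6
  S → 4
  (R ⋈[d=f] S) → 4
  γ[g; MIN(d)→e]((R ⋈[d=f] S)) → 3
  R → 6
  (γ[g; MIN(d)→e]((R ⋈[d=f] S)) ⋈[e=d] R) → 4

== RESULT ==
g | e | d | b | x
2 | 3 | 3 | 1 | s
2 | 3 | 3 | 8 | t
8 | 8 | 8 | 3 | r
9 | 5 | 5 | 9 | p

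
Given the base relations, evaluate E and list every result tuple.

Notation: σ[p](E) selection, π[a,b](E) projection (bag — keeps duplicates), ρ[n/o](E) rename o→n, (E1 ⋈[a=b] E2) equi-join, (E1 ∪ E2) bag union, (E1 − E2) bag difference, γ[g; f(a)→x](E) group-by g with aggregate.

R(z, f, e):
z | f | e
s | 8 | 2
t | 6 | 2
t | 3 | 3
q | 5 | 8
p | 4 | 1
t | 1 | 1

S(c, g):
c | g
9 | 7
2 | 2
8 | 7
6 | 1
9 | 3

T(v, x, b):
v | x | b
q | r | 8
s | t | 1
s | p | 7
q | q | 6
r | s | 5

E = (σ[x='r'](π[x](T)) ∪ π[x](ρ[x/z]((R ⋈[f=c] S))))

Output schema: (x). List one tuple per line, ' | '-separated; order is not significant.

Stepwise |·|:
  T → 5
  π[x](T) → 5
  σ[x='r'](π[x](T)) → 1
  R → 6
  S → 5
  (R ⋈[f=c] S) → 2
  ρ[x/z]((R ⋈[f=c] S)) → 2
  π[x](ρ[x/z]((R ⋈[f=c] S))) → 2
  (σ[x='r'](π[x](T)) ∪ π[x](ρ[x/z]((R ⋈[f=c] S)))) → 3

== RESULT ==
x
r
s
t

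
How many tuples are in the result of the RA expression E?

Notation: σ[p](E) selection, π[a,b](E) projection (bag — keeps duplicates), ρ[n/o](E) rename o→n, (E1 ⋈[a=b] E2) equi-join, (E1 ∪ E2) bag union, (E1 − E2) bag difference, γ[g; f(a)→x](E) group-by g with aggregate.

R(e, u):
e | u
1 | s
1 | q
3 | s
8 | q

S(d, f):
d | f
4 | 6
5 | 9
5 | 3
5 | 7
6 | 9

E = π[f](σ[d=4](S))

Per-node cardinality:
  S → 5
  σ[d=4](S) → 1
  π[f](σ[d=4](S)) → 1

|E| = 1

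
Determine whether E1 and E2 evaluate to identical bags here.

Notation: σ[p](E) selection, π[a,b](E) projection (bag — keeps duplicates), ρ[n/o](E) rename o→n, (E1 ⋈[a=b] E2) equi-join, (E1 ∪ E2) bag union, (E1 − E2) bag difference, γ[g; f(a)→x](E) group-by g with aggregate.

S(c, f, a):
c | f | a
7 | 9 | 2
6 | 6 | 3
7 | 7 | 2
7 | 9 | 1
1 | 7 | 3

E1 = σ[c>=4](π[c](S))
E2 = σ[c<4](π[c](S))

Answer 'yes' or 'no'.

E1 stepwise |·|:
  S → 5
  π[c](S) → 5
  σ[c>=4](π[c](S)) → 4
E2 stepwise |·|:
  S → 5
  π[c](S) → 5
  σ[c<4](π[c](S)) → 1

E1 result:
c
6
7
7
7
E2 result:
c
1
Witness: (6,) appears 1× in E1 but 0× in E2.

no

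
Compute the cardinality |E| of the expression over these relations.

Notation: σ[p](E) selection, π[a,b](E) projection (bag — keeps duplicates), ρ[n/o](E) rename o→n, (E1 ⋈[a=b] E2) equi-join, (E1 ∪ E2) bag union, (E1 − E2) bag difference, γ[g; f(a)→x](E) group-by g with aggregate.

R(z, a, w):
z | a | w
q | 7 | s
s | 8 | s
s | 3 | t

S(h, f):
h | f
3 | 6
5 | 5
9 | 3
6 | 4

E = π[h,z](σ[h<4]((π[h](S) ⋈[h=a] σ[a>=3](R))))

Subexpression sizes:
  S → 4
  π[h](S) → 4
  R → 3
  σ[a>=3](R) → 3
  (π[h](S) ⋈[h=a] σ[a>=3](R)) → 1
  σ[h<4]((π[h](S) ⋈[h=a] σ[a>=3](R))) → 1
  π[h,z](σ[h<4]((π[h](S) ⋈[h=a] σ[a>=3](R)))) → 1

|E| = 1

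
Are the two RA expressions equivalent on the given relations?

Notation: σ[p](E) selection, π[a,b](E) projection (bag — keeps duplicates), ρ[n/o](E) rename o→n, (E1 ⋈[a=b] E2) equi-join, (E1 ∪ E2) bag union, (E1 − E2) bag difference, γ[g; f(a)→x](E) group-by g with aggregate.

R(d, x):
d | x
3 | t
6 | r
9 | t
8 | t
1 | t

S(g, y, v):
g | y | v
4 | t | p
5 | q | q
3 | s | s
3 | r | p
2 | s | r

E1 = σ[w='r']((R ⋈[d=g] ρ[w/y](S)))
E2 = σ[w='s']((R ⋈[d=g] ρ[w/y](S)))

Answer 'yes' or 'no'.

E1 row counts bottom-up:
  R → 5
  S → 5
  ρ[w/y](S) → 5
  (R ⋈[d=g] ρ[w/y](S)) → 2
  σ[w='r']((R ⋈[d=g] ρ[w/y](S))) → 1
E2 row counts bottom-up:
  R → 5
  S → 5
  ρ[w/y](S) → 5
  (R ⋈[d=g] ρ[w/y](S)) → 2
  σ[w='s']((R ⋈[d=g] ρ[w/y](S))) → 1

E1 result:
d | x | g | w | v
3 | t | 3 | r | p
E2 result:
d | x | g | w | v
3 | t | 3 | s | s
Witness: (3, 't', 3, 'r', 'p') appears 1× in E1 but 0× in E2.

no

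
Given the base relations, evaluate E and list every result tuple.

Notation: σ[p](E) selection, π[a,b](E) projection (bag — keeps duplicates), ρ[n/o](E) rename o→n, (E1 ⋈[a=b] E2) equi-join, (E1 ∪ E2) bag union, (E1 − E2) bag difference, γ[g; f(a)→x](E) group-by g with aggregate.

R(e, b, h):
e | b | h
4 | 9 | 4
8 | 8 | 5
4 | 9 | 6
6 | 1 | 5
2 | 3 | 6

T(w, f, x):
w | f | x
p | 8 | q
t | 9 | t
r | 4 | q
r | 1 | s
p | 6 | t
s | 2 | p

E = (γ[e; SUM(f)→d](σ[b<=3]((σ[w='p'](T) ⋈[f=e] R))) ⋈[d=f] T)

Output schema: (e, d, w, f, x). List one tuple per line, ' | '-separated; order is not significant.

Per-node cardinality:
  T → 6
  σ[w='p'](T) → 2
  R → 5
  (σ[w='p'](T) ⋈[f=e] R) → 2
  σ[b<=3]((σ[w='p'](T) ⋈[f=e] R)) → 1
  γ[e; SUM(f)→d](σ[b<=3]((σ[w='p'](T) ⋈[f=e] R))) → 1
  T → 6
  (γ[e; SUM(f)→d](σ[b<=3]((σ[w='p'](T) ⋈[f=e] R))) ⋈[d=f] T) → 1

== RESULT ==
e | d | w | f | x
6 | 6 | p | 6 | t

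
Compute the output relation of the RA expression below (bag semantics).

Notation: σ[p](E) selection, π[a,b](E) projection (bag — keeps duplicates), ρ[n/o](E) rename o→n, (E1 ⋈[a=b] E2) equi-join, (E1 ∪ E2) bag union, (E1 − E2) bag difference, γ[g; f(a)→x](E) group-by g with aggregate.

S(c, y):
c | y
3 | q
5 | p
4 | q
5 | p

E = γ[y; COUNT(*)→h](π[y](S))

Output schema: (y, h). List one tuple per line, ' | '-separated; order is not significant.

Subexpression sizes:
  S → 4
  π[y](S) → 4
  γ[y; COUNT(*)→h](π[y](S)) → 2

== RESULT ==
y | h
p | 2
q | 2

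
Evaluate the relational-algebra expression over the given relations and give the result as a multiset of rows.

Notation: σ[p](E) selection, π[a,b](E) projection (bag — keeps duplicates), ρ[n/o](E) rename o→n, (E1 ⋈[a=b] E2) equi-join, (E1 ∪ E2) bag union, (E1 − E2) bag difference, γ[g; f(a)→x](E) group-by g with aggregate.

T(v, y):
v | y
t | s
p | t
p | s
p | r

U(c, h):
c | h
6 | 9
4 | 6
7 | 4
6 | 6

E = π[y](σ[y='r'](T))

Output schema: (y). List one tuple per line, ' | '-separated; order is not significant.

Stepwise |·|:
  T → 4
  σ[y='r'](T) → 1
  π[y](σ[y='r'](T)) → 1

== RESULT ==
y
r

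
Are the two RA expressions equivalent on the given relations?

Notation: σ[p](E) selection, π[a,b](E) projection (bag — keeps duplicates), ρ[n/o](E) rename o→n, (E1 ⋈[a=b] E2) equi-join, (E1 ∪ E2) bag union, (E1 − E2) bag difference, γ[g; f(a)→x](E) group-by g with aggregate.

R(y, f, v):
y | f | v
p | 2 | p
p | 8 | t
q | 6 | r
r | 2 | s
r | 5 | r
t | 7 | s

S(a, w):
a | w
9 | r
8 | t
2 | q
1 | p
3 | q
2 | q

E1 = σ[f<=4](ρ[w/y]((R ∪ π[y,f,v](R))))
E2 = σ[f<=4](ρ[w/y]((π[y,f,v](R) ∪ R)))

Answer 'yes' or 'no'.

E1 subexpression sizes:
  R → 6
  R → 6
  π[y,f,v](R) → 6
  (R ∪ π[y,f,v](R)) → 12
  ρ[w/y]((R ∪ π[y,f,v](R))) → 12
  σ[f<=4](ρ[w/y]((R ∪ π[y,f,v](R)))) → 4
E2 subexpression sizes:
  R → 6
  π[y,f,v](R) → 6
  R → 6
  (π[y,f,v](R) ∪ R) → 12
  ρ[w/y]((π[y,f,v](R) ∪ R)) → 12
  σ[f<=4](ρ[w/y]((π[y,f,v](R) ∪ R))) → 4

E1 and E2 produce the same multiset:
w | f | v
p | 2 | p
p | 2 | p
r | 2 | s
r | 2 | s

yes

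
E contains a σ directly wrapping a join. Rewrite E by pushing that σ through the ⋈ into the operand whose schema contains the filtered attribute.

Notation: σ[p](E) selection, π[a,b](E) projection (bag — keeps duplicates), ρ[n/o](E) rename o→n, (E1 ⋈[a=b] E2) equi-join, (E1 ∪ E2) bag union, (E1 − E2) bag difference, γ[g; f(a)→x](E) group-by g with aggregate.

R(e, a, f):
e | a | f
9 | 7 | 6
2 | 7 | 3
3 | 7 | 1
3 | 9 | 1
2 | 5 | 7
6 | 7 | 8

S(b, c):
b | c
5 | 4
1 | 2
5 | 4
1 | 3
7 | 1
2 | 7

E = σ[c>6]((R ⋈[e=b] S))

σ filters on c, owned by the right side.
E' = (R ⋈[e=b] σ[c>6](S))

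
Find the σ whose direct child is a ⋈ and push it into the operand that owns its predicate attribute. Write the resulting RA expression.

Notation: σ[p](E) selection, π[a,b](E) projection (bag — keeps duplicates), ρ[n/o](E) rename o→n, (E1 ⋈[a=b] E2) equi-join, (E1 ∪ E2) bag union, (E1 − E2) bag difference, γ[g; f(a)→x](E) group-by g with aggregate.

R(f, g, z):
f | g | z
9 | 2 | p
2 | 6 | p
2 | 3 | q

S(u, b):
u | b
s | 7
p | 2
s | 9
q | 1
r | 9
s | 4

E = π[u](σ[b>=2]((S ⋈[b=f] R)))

σ filters on b, owned by the left side.
E' = π[u]((σ[b>=2](S) ⋈[b=f] R))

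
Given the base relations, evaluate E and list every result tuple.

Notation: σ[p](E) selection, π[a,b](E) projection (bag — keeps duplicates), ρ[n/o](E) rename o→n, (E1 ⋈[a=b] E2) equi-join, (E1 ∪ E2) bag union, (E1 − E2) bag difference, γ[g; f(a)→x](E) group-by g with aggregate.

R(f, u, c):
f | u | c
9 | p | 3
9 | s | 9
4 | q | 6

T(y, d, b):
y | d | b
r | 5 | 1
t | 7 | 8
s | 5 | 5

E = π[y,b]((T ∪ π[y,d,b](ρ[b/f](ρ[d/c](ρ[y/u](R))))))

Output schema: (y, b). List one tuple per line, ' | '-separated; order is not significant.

Stepwise |·|:
  T → 3
  R → 3
  ρ[y/u](R) → 3
  ρ[d/c](ρ[y/u](R)) → 3
  ρ[b/f](ρ[d/c](ρ[y/u](R))) → 3
  π[y,d,b](ρ[b/f](ρ[d/c](ρ[y/u](R)))) → 3
  (T ∪ π[y,d,b](ρ[b/f](ρ[d/c](ρ[y/u](R))))) → 6
  π[y,b]((T ∪ π[y,d,b](ρ[b/f](ρ[d/c](ρ[y/u](R)))))) → 6

== RESULT ==
y | b
p | 9
q | 4
r | 1
s | 5
s | 9
t | 8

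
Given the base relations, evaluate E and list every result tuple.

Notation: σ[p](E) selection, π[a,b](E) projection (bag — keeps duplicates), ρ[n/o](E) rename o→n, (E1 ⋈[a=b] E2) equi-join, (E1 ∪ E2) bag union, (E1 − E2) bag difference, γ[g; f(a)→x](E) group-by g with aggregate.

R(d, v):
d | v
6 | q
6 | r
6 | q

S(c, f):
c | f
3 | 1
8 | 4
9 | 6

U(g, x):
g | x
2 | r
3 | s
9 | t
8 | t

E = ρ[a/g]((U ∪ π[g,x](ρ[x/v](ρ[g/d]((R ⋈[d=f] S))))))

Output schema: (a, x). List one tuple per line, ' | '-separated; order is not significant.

Stepwise |·|:
  U → 4
  R → 3
  S → 3
  (R ⋈[d=f] S) → 3
  ρ[g/d]((R ⋈[d=f] S)) → 3
  ρ[x/v](ρ[g/d]((R ⋈[d=f] S))) → 3
  π[g,x](ρ[x/v](ρ[g/d]((R ⋈[d=f] S)))) → 3
  (U ∪ π[g,x](ρ[x/v](ρ[g/d]((R ⋈[d=f] S))))) → 7
  ρ[a/g]((U ∪ π[g,x](ρ[x/v](ρ[g/d]((R ⋈[d=f] S)))))) → 7

== RESULT ==
a | x
2 | r
3 | s
6 | q
6 | q
6 | r
8 | t
9 | t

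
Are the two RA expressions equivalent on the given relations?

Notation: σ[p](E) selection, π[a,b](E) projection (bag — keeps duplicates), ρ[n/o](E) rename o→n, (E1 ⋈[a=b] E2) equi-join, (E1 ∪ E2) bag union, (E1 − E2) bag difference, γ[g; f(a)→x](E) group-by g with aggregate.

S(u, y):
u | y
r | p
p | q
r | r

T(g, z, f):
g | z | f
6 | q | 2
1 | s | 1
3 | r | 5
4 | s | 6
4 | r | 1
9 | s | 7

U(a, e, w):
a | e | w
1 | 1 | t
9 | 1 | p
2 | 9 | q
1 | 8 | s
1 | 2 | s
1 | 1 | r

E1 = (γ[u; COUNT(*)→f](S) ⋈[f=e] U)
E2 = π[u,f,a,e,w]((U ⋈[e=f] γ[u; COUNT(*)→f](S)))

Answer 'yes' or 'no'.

E1 row counts bottom-up:
  S → 3
  γ[u; COUNT(*)→f](S) → 2
  U → 6
  (γ[u; COUNT(*)→f](S) ⋈[f=e] U) → 4
E2 row counts bottom-up:
  U → 6
  S → 3
  γ[u; COUNT(*)→f](S) → 2
  (U ⋈[e=f] γ[u; COUNT(*)→f](S)) → 4
  π[u,f,a,e,w]((U ⋈[e=f] γ[u; COUNT(*)→f](S))) → 4

E1 and E2 produce the same multiset:
u | f | a | e | w
p | 1 | 1 | 1 | r
p | 1 | 1 | 1 | t
p | 1 | 9 | 1 | p
r | 2 | 1 | 2 | s

yes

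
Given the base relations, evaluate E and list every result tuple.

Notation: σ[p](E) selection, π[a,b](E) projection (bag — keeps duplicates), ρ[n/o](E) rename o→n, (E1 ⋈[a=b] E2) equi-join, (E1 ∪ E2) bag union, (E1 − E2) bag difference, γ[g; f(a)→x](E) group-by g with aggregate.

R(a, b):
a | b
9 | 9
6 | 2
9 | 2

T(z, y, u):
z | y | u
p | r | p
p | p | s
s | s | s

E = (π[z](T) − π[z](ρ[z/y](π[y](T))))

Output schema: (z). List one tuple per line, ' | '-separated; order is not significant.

Row counts bottom-up:
  T → 3
  π[z](T) → 3
  T → 3
  π[y](T) → 3
  ρ[z/y](π[y](T)) → 3
  π[z](ρ[z/y](π[y](T))) → 3
  (π[z](T) − π[z](ρ[z/y](π[y](T)))) → 1

== RESULT ==
z
p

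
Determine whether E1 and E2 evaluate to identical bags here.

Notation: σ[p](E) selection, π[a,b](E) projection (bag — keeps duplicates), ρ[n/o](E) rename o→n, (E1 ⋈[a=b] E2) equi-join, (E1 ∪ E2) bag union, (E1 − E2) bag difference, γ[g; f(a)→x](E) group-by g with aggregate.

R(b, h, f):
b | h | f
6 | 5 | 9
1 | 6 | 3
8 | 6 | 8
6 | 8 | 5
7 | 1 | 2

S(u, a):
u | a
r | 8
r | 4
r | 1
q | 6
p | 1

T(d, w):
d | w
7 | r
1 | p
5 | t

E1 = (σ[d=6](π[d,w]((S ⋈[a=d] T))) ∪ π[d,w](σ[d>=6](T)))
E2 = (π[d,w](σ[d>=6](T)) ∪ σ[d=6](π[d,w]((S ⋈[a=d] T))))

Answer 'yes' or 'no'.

E1 per-node cardinality:
  S → 5
  T → 3
  (S ⋈[a=d] T) → 2
  π[d,w]((S ⋈[a=d] T)) → 2
  σ[d=6](π[d,w]((S ⋈[a=d] T))) → 0
  T → 3
  σ[d>=6](T) → 1
  π[d,w](σ[d>=6](T)) → 1
  (σ[d=6](π[d,w]((S ⋈[a=d] T))) ∪ π[d,w](σ[d>=6](T))) → 1
E2 per-node cardinality:
  T → 3
  σ[d>=6](T) → 1
  π[d,w](σ[d>=6](T)) → 1
  S → 5
  T → 3
  (S ⋈[a=d] T) → 2
  π[d,w]((S ⋈[a=d] T)) → 2
  σ[d=6](π[d,w]((S ⋈[a=d] T))) → 0
  (π[d,w](σ[d>=6](T)) ∪ σ[d=6](π[d,w]((S ⋈[a=d] T)))) → 1

E1 and E2 produce the same multiset:
d | w
7 | r

yes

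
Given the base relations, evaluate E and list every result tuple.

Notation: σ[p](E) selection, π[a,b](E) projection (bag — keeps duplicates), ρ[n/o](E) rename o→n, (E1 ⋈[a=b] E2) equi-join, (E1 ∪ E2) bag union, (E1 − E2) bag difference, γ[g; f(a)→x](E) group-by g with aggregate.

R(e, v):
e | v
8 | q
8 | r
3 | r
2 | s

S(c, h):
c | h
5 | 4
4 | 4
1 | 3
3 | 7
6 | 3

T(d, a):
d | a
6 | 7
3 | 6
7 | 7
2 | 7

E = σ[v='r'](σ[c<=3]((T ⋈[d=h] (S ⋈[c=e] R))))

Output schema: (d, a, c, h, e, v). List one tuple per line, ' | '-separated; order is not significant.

Row counts bottom-up:
  T → 4
  S → 5
  R → 4
  (S ⋈[c=e] R) → 1
  (T ⋈[d=h] (S ⋈[c=e] R)) → 1
  σ[c<=3]((T ⋈[d=h] (S ⋈[c=e] R))) → 1
  σ[v='r'](σ[c<=3]((T ⋈[d=h] (S ⋈[c=e] R)))) → 1

== RESULT ==
d | a | c | h | e | v
7 | 7 | 3 | 7 | 3 | r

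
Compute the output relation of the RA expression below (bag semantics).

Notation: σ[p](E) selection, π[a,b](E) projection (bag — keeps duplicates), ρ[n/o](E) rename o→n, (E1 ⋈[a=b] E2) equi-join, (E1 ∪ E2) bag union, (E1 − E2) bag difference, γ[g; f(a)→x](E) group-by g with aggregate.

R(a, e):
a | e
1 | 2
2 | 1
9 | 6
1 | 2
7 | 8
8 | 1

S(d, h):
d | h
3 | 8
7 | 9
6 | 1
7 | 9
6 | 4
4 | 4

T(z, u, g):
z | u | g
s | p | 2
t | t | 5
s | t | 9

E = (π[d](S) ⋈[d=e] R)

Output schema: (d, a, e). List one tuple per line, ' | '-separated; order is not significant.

Row counts bottom-up:
  S → 6
  π[d](S) → 6
  R → 6
  (π[d](S) ⋈[d=e] R) → 2

== RESULT ==
d | a | e
6 | 9 | 6
6 | 9 | 6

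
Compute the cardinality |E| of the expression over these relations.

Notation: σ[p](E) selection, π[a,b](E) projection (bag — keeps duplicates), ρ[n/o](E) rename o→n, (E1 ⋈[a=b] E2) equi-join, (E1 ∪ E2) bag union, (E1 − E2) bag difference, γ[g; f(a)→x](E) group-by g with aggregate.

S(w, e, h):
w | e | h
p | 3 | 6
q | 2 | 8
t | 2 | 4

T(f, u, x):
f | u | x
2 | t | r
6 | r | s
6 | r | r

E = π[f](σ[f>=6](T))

Stepwise |·|:
  T → 3
  σ[f>=6](T) → 2
  π[f](σ[f>=6](T)) → 2

|E| = 2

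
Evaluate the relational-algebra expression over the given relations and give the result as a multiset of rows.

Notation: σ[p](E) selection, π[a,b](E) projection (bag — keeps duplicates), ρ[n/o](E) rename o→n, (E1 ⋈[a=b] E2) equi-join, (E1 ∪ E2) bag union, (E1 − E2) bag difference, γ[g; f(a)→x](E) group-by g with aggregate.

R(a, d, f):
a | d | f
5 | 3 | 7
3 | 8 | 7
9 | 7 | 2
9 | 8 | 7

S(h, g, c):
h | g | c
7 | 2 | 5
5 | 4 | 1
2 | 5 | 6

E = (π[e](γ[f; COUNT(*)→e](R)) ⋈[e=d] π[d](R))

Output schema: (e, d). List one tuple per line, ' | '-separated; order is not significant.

Per-node cardinality:
  R → 4
  γ[f; COUNT(*)→e](R) → 2
  π[e](γ[f; COUNT(*)→e](R)) → 2
  R → 4
  π[d](R) → 4
  (π[e](γ[f; COUNT(*)→e](R)) ⋈[e=d] π[d](R)) → 1

== RESULT ==
e | d
3 | 3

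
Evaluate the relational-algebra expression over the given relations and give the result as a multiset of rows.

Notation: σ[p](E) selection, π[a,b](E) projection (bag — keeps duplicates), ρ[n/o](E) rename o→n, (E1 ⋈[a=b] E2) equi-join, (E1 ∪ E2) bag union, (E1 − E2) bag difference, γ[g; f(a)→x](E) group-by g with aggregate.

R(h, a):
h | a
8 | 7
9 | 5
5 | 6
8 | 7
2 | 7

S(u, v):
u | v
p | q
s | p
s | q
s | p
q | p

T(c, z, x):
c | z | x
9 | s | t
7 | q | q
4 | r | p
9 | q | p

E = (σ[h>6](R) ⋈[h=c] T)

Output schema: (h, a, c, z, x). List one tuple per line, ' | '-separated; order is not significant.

Subexpression sizes:
  R → 5
  σ[h>6](R) → 3
  T → 4
  (σ[h>6](R) ⋈[h=c] T) → 2

== RESULT ==
h | a | c | z | x
9 | 5 | 9 | q | p
9 | 5 | 9 | s | t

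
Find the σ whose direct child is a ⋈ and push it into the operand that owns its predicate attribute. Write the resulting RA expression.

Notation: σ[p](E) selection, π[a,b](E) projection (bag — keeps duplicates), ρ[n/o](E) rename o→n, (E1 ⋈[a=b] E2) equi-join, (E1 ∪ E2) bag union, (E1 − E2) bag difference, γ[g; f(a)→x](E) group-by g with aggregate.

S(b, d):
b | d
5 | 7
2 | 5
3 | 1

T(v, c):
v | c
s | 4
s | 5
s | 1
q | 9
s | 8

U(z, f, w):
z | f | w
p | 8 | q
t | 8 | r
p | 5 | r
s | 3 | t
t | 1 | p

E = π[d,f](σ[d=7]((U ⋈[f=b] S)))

σ filters on d, owned by the right side.
E' = π[d,f]((U ⋈[f=b] σ[d=7](S)))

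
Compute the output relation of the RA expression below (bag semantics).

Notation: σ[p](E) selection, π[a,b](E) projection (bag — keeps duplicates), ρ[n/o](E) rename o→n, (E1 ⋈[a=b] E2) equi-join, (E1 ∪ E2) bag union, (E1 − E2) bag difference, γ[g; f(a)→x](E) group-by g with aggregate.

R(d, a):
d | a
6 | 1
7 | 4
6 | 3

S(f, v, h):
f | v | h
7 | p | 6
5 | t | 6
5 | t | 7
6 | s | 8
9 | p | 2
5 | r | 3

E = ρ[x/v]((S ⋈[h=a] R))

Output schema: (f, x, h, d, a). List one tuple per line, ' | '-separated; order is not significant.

Stepwise |·|:
  S → 6
  R → 3
  (S ⋈[h=a] R) → 1
  ρ[x/v]((S ⋈[h=a] R)) → 1

== RESULT ==
f | x | h | d | a
5 | r | 3 | 6 | 3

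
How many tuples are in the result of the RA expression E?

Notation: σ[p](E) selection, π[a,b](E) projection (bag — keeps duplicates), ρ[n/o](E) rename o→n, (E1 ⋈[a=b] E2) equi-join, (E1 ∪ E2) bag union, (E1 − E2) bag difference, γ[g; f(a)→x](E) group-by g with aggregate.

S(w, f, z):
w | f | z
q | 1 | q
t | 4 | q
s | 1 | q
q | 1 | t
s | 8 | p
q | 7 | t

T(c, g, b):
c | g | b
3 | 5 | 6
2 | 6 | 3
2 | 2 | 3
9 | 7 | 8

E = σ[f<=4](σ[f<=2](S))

Stepwise |·|:
  S → 6
  σ[f<=2](S) → 3
  σ[f<=4](σ[f<=2](S)) → 3

|E| = 3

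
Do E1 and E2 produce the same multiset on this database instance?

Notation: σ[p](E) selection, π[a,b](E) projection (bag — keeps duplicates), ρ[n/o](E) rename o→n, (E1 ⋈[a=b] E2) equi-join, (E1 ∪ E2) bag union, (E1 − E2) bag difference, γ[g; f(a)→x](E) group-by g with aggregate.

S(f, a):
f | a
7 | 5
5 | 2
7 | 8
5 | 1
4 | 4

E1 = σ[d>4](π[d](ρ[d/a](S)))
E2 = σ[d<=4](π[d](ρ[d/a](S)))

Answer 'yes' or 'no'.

E1 stepwise |·|:
  S → 5
  ρ[d/a](S) → 5
  π[d](ρ[d/a](S)) → 5
  σ[d>4](π[d](ρ[d/a](S))) → 2
E2 stepwise |·|:
  S → 5
  ρ[d/a](S) → 5
  π[d](ρ[d/a](S)) → 5
  σ[d<=4](π[d](ρ[d/a](S))) → 3

E1 result:
d
5
8
E2 result:
d
1
2
4
Witness: (1,) appears 0× in E1 but 1× in E2.

no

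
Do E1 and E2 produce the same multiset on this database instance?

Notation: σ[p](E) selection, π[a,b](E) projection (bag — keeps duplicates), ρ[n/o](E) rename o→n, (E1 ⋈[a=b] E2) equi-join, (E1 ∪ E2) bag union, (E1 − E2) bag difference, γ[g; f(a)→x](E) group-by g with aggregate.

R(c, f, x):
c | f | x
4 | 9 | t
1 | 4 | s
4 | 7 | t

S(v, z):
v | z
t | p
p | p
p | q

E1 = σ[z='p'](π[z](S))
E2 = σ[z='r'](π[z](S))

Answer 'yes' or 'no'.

E1 per-node cardinality:
  S → 3
  π[z](S) → 3
  σ[z='p'](π[z](S)) → 2
E2 per-node cardinality:
  S → 3
  π[z](S) → 3
  σ[z='r'](π[z](S)) → 0

E1 result:
z
p
p
E2 result:
z
(0 rows)
Witness: ('p',) appears 2× in E1 but 0× in E2.

no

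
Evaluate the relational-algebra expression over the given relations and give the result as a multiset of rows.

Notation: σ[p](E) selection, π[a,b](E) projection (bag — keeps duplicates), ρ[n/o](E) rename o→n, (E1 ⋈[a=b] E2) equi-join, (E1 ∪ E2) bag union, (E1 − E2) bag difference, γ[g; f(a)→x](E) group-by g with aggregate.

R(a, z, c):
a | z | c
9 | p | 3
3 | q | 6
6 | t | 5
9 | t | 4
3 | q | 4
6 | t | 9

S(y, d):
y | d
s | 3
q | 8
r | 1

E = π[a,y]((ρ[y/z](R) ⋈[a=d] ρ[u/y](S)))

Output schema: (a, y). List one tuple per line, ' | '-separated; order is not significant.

Stepwise |·|:
  R → 6
  ρ[y/z](R) → 6
  S → 3
  ρ[u/y](S) → 3
  (ρ[y/z](R) ⋈[a=d] ρ[u/y](S)) → 2
  π[a,y]((ρ[y/z](R) ⋈[a=d] ρ[u/y](S))) → 2

== RESULT ==
a | y
3 | q
3 | q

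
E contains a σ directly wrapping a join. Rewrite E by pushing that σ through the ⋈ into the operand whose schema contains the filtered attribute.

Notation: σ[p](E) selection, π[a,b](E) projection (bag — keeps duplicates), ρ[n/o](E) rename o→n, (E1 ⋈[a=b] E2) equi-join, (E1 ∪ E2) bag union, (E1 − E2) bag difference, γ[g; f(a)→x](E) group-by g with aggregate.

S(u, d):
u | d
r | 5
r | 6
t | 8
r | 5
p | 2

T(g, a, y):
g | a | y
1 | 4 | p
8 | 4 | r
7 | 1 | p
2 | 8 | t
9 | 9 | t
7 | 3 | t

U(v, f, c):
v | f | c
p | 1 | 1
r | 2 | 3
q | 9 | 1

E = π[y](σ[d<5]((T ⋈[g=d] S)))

σ filters on d, owned by the right side.
E' = π[y]((T ⋈[g=d] σ[d<5](S)))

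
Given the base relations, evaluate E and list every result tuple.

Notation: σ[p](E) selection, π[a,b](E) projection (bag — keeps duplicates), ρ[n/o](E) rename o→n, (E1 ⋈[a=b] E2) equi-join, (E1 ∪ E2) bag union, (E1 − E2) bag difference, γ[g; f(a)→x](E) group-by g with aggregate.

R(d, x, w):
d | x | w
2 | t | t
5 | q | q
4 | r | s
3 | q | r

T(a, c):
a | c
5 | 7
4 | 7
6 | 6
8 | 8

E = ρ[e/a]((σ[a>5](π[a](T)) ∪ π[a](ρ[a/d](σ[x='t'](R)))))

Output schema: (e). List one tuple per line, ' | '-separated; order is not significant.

Row counts bottom-up:
  T → 4
  π[a](T) → 4
  σ[a>5](π[a](T)) → 2
  R → 4
  σ[x='t'](R) → 1
  ρ[a/d](σ[x='t'](R)) → 1
  π[a](ρ[a/d](σ[x='t'](R))) → 1
  (σ[a>5](π[a](T)) ∪ π[a](ρ[a/d](σ[x='t'](R)))) → 3
  ρ[e/a]((σ[a>5](π[a](T)) ∪ π[a](ρ[a/d](σ[x='t'](R))))) → 3

== RESULT ==
e
2
6
8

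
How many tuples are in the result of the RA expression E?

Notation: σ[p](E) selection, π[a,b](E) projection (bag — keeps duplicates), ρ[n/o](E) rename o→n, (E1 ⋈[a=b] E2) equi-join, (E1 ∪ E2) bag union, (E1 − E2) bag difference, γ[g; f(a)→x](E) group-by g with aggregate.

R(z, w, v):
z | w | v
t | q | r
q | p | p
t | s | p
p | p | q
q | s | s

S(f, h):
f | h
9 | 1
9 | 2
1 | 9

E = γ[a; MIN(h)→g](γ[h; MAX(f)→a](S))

Stepwise |·|:
  S → 3
  γ[h; MAX(f)→a](S) → 3
  γ[a; MIN(h)→g](γ[h; MAX(f)→a](S)) → 2

|E| = 2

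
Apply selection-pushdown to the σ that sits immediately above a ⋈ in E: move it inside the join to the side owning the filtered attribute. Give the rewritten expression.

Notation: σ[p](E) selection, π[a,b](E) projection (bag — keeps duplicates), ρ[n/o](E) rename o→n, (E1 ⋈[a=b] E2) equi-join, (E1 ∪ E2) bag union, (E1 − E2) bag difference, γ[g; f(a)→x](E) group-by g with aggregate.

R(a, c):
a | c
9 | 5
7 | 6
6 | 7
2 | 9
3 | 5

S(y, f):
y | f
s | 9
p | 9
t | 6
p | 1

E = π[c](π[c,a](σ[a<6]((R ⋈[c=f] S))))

σ filters on a, owned by the left side.
E' = π[c](π[c,a]((σ[a<6](R) ⋈[c=f] S)))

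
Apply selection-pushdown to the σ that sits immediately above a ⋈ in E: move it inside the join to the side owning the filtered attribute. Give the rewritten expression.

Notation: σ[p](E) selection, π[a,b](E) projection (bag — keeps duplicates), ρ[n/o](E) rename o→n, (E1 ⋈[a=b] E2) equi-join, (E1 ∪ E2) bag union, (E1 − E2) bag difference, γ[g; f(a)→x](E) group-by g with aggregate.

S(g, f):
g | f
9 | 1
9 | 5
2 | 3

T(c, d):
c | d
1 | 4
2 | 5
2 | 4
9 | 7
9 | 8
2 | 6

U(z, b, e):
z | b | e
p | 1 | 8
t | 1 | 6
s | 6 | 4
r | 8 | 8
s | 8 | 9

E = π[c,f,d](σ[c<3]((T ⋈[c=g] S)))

σ filters on c, owned by the left side.
E' = π[c,f,d]((σ[c<3](T) ⋈[c=g] S))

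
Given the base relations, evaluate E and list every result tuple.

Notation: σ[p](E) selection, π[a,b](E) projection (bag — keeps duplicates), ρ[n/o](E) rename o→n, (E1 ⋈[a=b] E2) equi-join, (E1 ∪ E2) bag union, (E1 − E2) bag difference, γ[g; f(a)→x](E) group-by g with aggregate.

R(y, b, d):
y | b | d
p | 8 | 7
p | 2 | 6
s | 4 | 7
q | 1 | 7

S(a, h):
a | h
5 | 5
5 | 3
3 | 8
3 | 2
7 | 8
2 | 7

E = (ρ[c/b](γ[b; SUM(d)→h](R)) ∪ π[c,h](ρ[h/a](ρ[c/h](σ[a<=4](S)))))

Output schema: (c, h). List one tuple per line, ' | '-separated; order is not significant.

Subexpression sizes:
  R → 4
  γ[b; SUM(d)→h](R) → 4
  ρ[c/b](γ[b; SUM(d)→h](R)) → 4
  S → 6
  σ[a<=4](S) → 3
  ρ[c/h](σ[a<=4](S)) → 3
  ρ[h/a](ρ[c/h](σ[a<=4](S))) → 3
  π[c,h](ρ[h/a](ρ[c/h](σ[a<=4](S)))) → 3
  (ρ[c/b](γ[b; SUM(d)→h](R)) ∪ π[c,h](ρ[h/a](ρ[c/h](σ[a<=4](S))))) → 7

== RESULT ==
c | h
1 | 7
2 | 3
2 | 6
4 | 7
7 | 2
8 | 3
8 | 7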